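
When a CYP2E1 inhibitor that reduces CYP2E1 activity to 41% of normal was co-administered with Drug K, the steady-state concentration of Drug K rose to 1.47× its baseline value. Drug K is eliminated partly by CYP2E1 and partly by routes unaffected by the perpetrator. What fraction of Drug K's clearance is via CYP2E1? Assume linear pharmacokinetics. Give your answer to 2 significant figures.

Call the CYP2E1 fraction fm. After the interaction, CL_new/CL_old = fm × 0.41 + (1 − fm).
Steady-state concentration ratio = 1 / (new CL fraction), so new CL fraction = 1 / 1.47 = 0.6803.
fm × 0.41 + 1 − fm = 0.6803  ⇒  fm × (0.41 − 1) = −0.3197  ⇒  fm = 0.54.

0.54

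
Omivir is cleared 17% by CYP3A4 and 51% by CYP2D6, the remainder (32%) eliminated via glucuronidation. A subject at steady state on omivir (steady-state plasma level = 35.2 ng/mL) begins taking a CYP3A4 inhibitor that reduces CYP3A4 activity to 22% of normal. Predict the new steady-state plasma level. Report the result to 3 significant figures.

40.6 ng/mL

The CYP3A4 pathway (17% of clearance) drops to 0.22× activity: 0.17 × 0.22 = 0.0374.
CYP2D6 (51%) and the residual 32% are unaffected.
CL_new/CL_old = 0.0374 + 0.51 + 0.32 = 0.8674.
With dosing unchanged, steady-state plasma level scales as 1/CL: 35.2 / 0.8674 = 40.6 ng/mL.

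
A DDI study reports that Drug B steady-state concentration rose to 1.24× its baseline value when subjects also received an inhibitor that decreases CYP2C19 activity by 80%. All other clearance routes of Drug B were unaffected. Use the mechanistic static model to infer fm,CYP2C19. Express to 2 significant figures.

0.24

Let fm be the CYP2C19 fraction. New clearance relative to baseline = fm × 0.2 + (1 − fm).
Steady-state concentration ratio = 1 / (new CL fraction), so new CL fraction = 1 / 1.24 = 0.8065.
fm × 0.2 + 1 − fm = 0.8065  ⇒  fm × (0.2 − 1) = −0.1935  ⇒  fm = 0.24.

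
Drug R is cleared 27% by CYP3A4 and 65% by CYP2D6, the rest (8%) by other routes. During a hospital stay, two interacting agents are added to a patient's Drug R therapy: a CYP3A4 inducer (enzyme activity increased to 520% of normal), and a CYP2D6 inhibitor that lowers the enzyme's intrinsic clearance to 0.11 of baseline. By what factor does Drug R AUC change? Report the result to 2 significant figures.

CYP3A4: 0.27 × 5.2 = 1.404
CYP2D6: 0.65 × 0.11 = 0.0715
Other: 0.08 (unchanged)
New clearance relative to baseline: 1.404 + 0.0715 + 0.08 = 1.5555.
AUC ∝ 1/CL: fold-change = 1 / 1.5555 = 0.64.

0.64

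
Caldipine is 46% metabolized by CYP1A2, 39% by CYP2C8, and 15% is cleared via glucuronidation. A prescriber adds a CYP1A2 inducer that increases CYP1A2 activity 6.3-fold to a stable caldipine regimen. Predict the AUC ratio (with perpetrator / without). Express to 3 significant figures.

The CYP1A2 pathway (46% of clearance) rises to 6.3× activity: 0.46 × 6.3 = 2.898.
CYP2C8 (39%) and the residual 15% are unaffected.
Relative clearance = 2.898 + 0.39 + 0.15 = 3.438.
Since AUC ∝ 1/CL, the ratio is 1 / 3.438 = 0.291.

0.291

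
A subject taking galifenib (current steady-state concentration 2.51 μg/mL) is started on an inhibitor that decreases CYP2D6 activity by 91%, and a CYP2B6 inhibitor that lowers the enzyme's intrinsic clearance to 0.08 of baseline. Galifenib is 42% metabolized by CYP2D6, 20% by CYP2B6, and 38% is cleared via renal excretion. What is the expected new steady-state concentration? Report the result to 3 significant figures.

The CYP2D6 pathway (42% of clearance) is reduced to 0.09× activity: 0.42 × 0.09 = 0.0378.
The CYP2B6 pathway (20% of clearance) drops to 0.08× activity: 0.2 × 0.08 = 0.016.
The remaining 38% of clearance is unaffected.
Relative clearance = 0.0378 + 0.016 + 0.38 = 0.4338.
Steady-state concentration ∝ 1/CL: new value = 2.51 / 0.4338 = 5.79 μg/mL.

5.79 μg/mL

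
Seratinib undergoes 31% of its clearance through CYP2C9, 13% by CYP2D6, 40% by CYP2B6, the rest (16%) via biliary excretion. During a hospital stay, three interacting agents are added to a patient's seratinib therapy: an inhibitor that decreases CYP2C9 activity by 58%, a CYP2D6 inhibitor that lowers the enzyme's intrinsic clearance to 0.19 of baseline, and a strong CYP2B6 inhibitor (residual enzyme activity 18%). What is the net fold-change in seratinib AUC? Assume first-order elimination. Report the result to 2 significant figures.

The CYP2C9 pathway (31% of clearance) drops to 0.42× activity: 0.31 × 0.42 = 0.1302.
The CYP2D6 pathway (13% of clearance) falls to 0.19× activity: 0.13 × 0.19 = 0.0247.
The CYP2B6 pathway (40% of clearance) drops to 0.18× activity: 0.4 × 0.18 = 0.072.
Non-CYP routes (16%) are unchanged.
New clearance relative to baseline: 0.1302 + 0.0247 + 0.072 + 0.16 = 0.3869.
AUC ∝ 1/CL: fold-change = 1 / 0.3869 = 2.6.

2.6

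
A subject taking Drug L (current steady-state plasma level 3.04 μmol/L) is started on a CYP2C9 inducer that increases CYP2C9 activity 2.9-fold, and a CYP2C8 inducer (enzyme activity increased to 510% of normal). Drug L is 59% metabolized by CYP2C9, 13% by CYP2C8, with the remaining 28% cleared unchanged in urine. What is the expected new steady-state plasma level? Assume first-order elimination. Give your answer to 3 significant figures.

1.15 μmol/L

CYP2C9: 0.59 × 2.9 = 1.711
CYP2C8: 0.13 × 5.1 = 0.663
Other: 0.28 (unchanged)
Relative clearance = 1.711 + 0.663 + 0.28 = 2.654.
Steady-state plasma level ∝ 1/CL: new value = 3.04 / 2.654 = 1.15 μmol/L.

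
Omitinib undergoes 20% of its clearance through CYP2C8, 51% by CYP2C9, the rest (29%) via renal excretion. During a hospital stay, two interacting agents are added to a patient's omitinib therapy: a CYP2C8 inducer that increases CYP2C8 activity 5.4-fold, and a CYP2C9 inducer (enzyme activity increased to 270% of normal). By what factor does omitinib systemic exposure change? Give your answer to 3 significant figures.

CYP2C8: 0.2 × 5.4 = 1.08
CYP2C9: 0.51 × 2.7 = 1.377
Other: 0.29 (unchanged)
CL_new/CL_old = 1.08 + 1.377 + 0.29 = 2.747.
Net systemic exposure ratio = 1 / 2.747 = 0.364.

0.364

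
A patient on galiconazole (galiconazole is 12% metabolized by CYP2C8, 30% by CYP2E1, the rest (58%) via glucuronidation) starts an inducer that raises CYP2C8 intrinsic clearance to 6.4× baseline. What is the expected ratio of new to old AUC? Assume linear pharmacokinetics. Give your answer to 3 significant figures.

The CYP2C8 pathway (12% of clearance) rises to 6.4× activity: 0.12 × 6.4 = 0.768.
CYP2E1 (30%) and the residual 58% are unaffected.
CL_new/CL_old = 0.768 + 0.3 + 0.58 = 1.648.
AUC ratio = CL_old/CL_new = 1 / 1.648 = 0.607.

0.607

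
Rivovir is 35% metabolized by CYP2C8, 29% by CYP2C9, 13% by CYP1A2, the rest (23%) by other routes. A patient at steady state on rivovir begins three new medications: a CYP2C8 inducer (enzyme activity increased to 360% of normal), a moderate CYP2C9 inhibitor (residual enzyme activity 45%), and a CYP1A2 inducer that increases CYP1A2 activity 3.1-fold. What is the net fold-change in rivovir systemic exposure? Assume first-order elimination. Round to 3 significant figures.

CYP2C8: 0.35 × 3.6 = 1.26
CYP2C9: 0.29 × 0.45 = 0.1305
CYP1A2: 0.13 × 3.1 = 0.403
Other: 0.23 (unchanged)
CL_new/CL_old = 1.26 + 0.1305 + 0.403 + 0.23 = 2.0235.
Net systemic exposure ratio = 1 / 2.0235 = 0.494.

0.494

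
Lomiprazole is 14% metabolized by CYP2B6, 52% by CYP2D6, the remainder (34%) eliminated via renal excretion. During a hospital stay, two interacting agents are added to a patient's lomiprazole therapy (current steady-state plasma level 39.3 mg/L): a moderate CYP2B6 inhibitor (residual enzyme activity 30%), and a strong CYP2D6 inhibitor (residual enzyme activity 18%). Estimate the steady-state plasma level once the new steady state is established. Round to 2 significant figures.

83 mg/L

The CYP2B6 pathway (14% of clearance) falls to 0.3× activity: 0.14 × 0.3 = 0.042.
The CYP2D6 pathway (52% of clearance) falls to 0.18× activity: 0.52 × 0.18 = 0.0936.
Non-CYP routes (34%) are unchanged.
CL_new/CL_old = 0.042 + 0.0936 + 0.34 = 0.4756.
Dividing the baseline by the relative clearance: 39.3 / 0.4756 = 83 mg/L.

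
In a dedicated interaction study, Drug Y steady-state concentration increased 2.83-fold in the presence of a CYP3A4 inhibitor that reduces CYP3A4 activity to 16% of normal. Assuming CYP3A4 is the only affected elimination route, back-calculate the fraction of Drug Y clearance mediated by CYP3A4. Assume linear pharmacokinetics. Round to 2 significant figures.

0.77

Write x for the fraction cleared via CYP3A4. The observed steady-state concentration change means clearance fell to 1/2.83 = 0.3534 of baseline.
Setting x·0.16 + (1 − x) = 0.3534 and solving: x = (0.3534 − 1)/(0.16 − 1) = 0.77.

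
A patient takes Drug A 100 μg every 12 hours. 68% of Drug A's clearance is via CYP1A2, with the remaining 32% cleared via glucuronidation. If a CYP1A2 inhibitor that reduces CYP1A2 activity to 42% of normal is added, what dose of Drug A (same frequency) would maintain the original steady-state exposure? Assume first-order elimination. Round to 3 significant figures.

The CYP1A2 pathway (68% of clearance) is reduced to 0.42× activity: 0.68 × 0.42 = 0.2856.
The remaining 32% of clearance is unaffected.
New clearance relative to baseline: 0.2856 + 0.32 = 0.6056.
Exposure is unchanged when dose changes in proportion to clearance. New dose = 100 μg × 0.6056 = 60.6 μg.

60.6 μg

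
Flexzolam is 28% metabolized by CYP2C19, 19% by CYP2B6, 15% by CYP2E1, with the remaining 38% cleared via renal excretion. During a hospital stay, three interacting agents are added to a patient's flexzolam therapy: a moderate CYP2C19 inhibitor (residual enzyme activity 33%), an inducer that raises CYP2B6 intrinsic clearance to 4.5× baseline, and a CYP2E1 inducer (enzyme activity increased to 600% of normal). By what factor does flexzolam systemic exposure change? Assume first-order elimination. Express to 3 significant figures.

CYP2C19: 0.28 × 0.33 = 0.0924
CYP2B6: 0.19 × 4.5 = 0.855
CYP2E1: 0.15 × 6 = 0.9
Other: 0.38 (unchanged)
Relative clearance = 0.0924 + 0.855 + 0.9 + 0.38 = 2.2274.
Net systemic exposure ratio = 1 / 2.2274 = 0.449.

0.449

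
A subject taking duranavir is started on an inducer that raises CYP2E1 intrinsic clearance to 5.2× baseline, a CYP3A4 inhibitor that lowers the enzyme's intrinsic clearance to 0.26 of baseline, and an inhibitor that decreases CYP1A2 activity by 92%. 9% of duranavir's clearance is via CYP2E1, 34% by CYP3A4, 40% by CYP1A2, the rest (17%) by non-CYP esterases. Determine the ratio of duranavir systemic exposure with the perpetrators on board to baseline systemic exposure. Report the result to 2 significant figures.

1.3

The CYP2E1 pathway (9% of clearance) is boosted to 5.2× activity: 0.09 × 5.2 = 0.468.
The CYP3A4 pathway (34% of clearance) is reduced to 0.26× activity: 0.34 × 0.26 = 0.0884.
The CYP1A2 pathway (40% of clearance) is reduced to 0.08× activity: 0.4 × 0.08 = 0.032.
Non-CYP routes (17%) are unchanged.
CL_new/CL_old = 0.468 + 0.0884 + 0.032 + 0.17 = 0.7584.
Because systemic exposure varies inversely with clearance, the combined effect is 1 / 0.7584 = 1.3.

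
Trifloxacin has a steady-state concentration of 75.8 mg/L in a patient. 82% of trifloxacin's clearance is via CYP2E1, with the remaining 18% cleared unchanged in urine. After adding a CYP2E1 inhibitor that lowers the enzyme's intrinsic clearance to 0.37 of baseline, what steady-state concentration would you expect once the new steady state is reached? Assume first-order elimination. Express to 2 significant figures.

The CYP2E1 pathway (82% of clearance) is reduced to 0.37× activity: 0.82 × 0.37 = 0.3034.
The remaining 18% of clearance is unaffected.
New clearance relative to baseline: 0.3034 + 0.18 = 0.4834.
Steady-state concentration ∝ 1/CL, so new value = 75.8 / 0.4834 = 1.6 × 10² mg/L.

1.6 × 10² mg/L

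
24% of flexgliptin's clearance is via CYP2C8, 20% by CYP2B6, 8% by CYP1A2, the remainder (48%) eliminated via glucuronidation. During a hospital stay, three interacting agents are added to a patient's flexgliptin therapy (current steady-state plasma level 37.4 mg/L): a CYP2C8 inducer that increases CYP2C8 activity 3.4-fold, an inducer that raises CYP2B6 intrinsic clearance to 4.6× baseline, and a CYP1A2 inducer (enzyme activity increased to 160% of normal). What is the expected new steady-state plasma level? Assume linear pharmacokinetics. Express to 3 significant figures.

The CYP2C8 pathway (24% of clearance) is boosted to 3.4× activity: 0.24 × 3.4 = 0.816.
The CYP2B6 pathway (20% of clearance) increases to 4.6× activity: 0.2 × 4.6 = 0.92.
The CYP1A2 pathway (8% of clearance) rises to 1.6× activity: 0.08 × 1.6 = 0.128.
The remaining 48% of clearance is unaffected.
Relative clearance = 0.816 + 0.92 + 0.128 + 0.48 = 2.344.
New steady-state plasma level = 37.4 / 2.344 = 16.0 mg/L (concentration scales inversely with clearance).

16.0 mg/L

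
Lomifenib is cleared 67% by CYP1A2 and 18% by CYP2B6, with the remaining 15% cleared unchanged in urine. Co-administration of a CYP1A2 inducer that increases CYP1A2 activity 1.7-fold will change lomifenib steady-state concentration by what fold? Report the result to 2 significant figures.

CYP1A2: 0.67 × 1.7 = 1.139
CYP2B6: 0.18 (unchanged)
Other: 0.15 (unchanged)
CL_new/CL_old = 1.139 + 0.18 + 0.15 = 1.469.
Since steady-state concentration ∝ 1/CL, the ratio is 1 / 1.469 = 0.68.

0.68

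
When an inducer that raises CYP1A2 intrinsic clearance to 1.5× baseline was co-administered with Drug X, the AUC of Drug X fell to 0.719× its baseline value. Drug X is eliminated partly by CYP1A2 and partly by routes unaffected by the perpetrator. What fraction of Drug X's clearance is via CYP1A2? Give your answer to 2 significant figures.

Let fm be the CYP1A2 fraction. New clearance relative to baseline = fm × 1.5 + (1 − fm).
AUC ratio = 1 / (new CL fraction), so new CL fraction = 1 / 0.719 = 1.391.
fm × 1.5 + 1 − fm = 1.391  ⇒  fm × (1.5 − 1) = 0.3908  ⇒  fm = 0.78.

0.78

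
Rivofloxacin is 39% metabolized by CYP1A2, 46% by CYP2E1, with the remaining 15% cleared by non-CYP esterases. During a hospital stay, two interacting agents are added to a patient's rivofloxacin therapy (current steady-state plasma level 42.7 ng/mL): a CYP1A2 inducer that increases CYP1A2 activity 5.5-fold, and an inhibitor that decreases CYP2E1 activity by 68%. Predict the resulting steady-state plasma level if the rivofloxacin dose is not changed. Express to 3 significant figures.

The CYP1A2 pathway (39% of clearance) is boosted to 5.5× activity: 0.39 × 5.5 = 2.145.
The CYP2E1 pathway (46% of clearance) is reduced to 0.32× activity: 0.46 × 0.32 = 0.1472.
Non-CYP routes (15%) are unchanged.
New clearance relative to baseline: 2.145 + 0.1472 + 0.15 = 2.4422.
Dividing the baseline by the relative clearance: 42.7 / 2.4422 = 17.5 ng/mL.

17.5 ng/mL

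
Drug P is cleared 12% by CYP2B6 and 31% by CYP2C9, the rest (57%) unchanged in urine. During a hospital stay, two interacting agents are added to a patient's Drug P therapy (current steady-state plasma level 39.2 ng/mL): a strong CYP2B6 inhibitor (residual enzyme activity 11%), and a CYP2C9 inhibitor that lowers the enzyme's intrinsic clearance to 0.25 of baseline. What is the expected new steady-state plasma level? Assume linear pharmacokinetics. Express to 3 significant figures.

CYP2B6: 0.12 × 0.11 = 0.0132
CYP2C9: 0.31 × 0.25 = 0.0775
Other: 0.57 (unchanged)
New clearance relative to baseline: 0.0132 + 0.0775 + 0.57 = 0.6607.
Steady-state plasma level ∝ 1/CL: new value = 39.2 / 0.6607 = 59.3 ng/mL.

59.3 ng/mL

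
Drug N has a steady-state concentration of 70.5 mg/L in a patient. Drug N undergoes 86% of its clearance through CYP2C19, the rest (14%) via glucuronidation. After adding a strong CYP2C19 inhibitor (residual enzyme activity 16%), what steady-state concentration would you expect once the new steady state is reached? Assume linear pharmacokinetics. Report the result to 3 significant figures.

The CYP2C19 pathway (86% of clearance) is reduced to 0.16× activity: 0.86 × 0.16 = 0.1376.
The remaining 14% of clearance is unaffected.
Relative clearance = 0.1376 + 0.14 = 0.2776.
With dosing unchanged, steady-state concentration scales as 1/CL: 70.5 / 0.2776 = 254 mg/L.

254 mg/L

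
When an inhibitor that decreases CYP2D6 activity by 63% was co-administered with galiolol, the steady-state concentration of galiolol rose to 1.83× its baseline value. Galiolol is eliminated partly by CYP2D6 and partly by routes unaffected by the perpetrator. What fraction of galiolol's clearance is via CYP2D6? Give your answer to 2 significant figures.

Let x = fm,CYP2D6. Because steady-state concentration ∝ 1/CL, relative clearance fell to 1/1.83 = 0.5464.
Setting x·0.37 + (1 − x) = 0.5464 and solving: x = (0.5464 − 1)/(0.37 − 1) = 0.72.

0.72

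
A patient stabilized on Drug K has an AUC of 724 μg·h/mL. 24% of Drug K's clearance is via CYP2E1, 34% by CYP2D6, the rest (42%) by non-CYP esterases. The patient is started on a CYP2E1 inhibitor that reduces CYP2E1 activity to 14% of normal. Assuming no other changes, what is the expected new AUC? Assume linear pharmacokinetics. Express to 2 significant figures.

9.1 × 10² μg·h/mL

The CYP2E1 pathway (24% of clearance) drops to 0.14× activity: 0.24 × 0.14 = 0.0336.
CYP2D6 (34%) and the residual 42% are unaffected.
CL_new/CL_old = 0.0336 + 0.34 + 0.42 = 0.7936.
With dosing unchanged, AUC scales as 1/CL: 724 / 0.7936 = 9.1 × 10² μg·h/mL.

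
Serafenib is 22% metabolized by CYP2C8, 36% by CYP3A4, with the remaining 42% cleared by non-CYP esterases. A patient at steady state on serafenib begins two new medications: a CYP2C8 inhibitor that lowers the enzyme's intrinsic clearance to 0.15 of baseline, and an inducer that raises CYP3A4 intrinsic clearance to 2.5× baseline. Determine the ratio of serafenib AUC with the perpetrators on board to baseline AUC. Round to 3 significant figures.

0.739

The CYP2C8 pathway (22% of clearance) falls to 0.15× activity: 0.22 × 0.15 = 0.033.
The CYP3A4 pathway (36% of clearance) increases to 2.5× activity: 0.36 × 2.5 = 0.9.
The remaining 42% of clearance is unaffected.
Relative clearance = 0.033 + 0.9 + 0.42 = 1.353.
Because AUC varies inversely with clearance, the combined effect is 1 / 1.353 = 0.739.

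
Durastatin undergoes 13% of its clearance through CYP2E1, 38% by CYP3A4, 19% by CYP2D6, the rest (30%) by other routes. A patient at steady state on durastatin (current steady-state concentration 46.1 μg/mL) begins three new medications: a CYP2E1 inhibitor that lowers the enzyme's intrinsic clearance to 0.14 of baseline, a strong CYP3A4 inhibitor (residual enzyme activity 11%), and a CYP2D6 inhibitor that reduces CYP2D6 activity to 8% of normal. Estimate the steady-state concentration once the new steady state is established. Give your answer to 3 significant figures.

123 μg/mL

CYP2E1: 0.13 × 0.14 = 0.0182
CYP3A4: 0.38 × 0.11 = 0.0418
CYP2D6: 0.19 × 0.08 = 0.0152
Other: 0.3 (unchanged)
CL_new/CL_old = 0.0182 + 0.0418 + 0.0152 + 0.3 = 0.3752.
New steady-state concentration = 46.1 / 0.3752 = 123 μg/mL (concentration scales inversely with clearance).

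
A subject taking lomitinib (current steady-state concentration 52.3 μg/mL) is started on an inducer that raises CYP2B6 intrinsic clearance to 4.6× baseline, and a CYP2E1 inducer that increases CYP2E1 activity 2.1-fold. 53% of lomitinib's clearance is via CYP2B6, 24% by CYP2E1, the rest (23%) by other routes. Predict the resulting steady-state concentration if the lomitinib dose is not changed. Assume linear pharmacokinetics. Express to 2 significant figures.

16 μg/mL

CYP2B6: 0.53 × 4.6 = 2.438
CYP2E1: 0.24 × 2.1 = 0.504
Other: 0.23 (unchanged)
Relative clearance = 2.438 + 0.504 + 0.23 = 3.172.
Dividing the baseline by the relative clearance: 52.3 / 3.172 = 16 μg/mL.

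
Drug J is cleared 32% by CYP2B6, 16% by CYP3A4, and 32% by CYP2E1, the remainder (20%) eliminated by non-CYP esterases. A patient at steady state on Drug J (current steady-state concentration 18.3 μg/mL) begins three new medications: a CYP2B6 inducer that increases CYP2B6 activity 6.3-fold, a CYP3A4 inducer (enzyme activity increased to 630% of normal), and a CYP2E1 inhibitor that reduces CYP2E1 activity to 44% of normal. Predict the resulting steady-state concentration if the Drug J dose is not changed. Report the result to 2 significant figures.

CYP2B6: 0.32 × 6.3 = 2.016
CYP3A4: 0.16 × 6.3 = 1.008
CYP2E1: 0.32 × 0.44 = 0.1408
Other: 0.2 (unchanged)
New clearance relative to baseline: 2.016 + 1.008 + 0.1408 + 0.2 = 3.3648.
Steady-state concentration ∝ 1/CL: new value = 18.3 / 3.3648 = 5.4 μg/mL.

5.4 μg/mL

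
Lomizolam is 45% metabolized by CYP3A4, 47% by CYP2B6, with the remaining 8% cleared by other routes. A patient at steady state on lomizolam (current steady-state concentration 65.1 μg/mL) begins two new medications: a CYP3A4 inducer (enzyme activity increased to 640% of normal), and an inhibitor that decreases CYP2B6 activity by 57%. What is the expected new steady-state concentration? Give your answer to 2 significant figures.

CYP3A4: 0.45 × 6.4 = 2.88
CYP2B6: 0.47 × 0.43 = 0.2021
Other: 0.08 (unchanged)
New clearance relative to baseline: 2.88 + 0.2021 + 0.08 = 3.1621.
Dividing the baseline by the relative clearance: 65.1 / 3.1621 = 21 μg/mL.

21 μg/mL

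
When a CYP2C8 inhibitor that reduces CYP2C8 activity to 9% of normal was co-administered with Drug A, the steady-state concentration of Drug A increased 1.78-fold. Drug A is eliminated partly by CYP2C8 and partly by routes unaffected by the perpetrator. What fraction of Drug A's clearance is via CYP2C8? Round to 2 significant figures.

0.48

Let fm be the CYP2C8 fraction. New clearance relative to baseline = fm × 0.09 + (1 − fm).
Steady-state concentration ratio = 1 / (new CL fraction), so new CL fraction = 1 / 1.78 = 0.5618.
fm × 0.09 + 1 − fm = 0.5618  ⇒  fm × (0.09 − 1) = −0.4382  ⇒  fm = 0.48.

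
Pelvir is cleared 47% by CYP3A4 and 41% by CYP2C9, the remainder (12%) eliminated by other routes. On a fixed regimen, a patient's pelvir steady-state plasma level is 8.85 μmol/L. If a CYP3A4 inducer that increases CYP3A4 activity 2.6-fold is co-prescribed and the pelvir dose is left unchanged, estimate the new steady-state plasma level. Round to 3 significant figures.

The CYP3A4 pathway (47% of clearance) increases to 2.6× activity: 0.47 × 2.6 = 1.222.
CYP2C9 (41%) and the residual 12% are unaffected.
New clearance relative to baseline: 1.222 + 0.41 + 0.12 = 1.752.
New steady-state plasma level = baseline ÷ relative clearance = 8.85 / 1.752 = 5.05 μmol/L.

5.05 μmol/L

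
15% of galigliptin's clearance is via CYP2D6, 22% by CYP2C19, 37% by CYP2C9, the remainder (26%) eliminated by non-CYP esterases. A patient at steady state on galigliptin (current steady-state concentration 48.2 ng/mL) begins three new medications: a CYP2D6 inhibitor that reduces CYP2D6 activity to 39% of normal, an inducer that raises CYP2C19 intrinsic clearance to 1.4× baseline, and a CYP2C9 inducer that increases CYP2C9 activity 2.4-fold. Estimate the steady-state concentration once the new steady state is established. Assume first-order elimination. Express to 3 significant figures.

CYP2D6: 0.15 × 0.39 = 0.0585
CYP2C19: 0.22 × 1.4 = 0.308
CYP2C9: 0.37 × 2.4 = 0.888
Other: 0.26 (unchanged)
New clearance relative to baseline: 0.0585 + 0.308 + 0.888 + 0.26 = 1.5145.
Dividing the baseline by the relative clearance: 48.2 / 1.5145 = 31.8 ng/mL.

31.8 ng/mL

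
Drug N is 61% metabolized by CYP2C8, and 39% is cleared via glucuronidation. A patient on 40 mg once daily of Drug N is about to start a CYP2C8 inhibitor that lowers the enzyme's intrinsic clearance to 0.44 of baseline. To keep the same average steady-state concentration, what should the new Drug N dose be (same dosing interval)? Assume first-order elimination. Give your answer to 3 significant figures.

26.3 mg

CYP2C8: 0.61 × 0.44 = 0.2684
Other: 0.39 (unchanged)
CL_new/CL_old = 0.2684 + 0.39 = 0.6584.
To maintain the same steady-state level, dose must scale with clearance: new dose = 40 × 0.6584 = 26.3 mg.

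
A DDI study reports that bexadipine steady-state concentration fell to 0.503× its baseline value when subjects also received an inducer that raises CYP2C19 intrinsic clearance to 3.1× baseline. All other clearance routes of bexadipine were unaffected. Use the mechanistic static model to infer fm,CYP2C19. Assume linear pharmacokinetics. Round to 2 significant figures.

Write x for the fraction cleared via CYP2C19. The observed steady-state concentration change means clearance rose to 1/0.503 = 1.988 of baseline.
Only the CYP2C19 route changed, so 1.988 = x·3.1 + (1 − x), giving x = 0.47.

0.47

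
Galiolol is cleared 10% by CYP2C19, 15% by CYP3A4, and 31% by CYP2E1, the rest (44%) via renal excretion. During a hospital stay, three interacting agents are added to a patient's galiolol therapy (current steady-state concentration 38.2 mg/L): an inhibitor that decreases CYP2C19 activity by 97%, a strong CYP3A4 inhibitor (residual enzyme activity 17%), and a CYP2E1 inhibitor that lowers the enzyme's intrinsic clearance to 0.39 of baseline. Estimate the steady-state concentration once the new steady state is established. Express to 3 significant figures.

64.8 mg/L

The CYP2C19 pathway (10% of clearance) is reduced to 0.03× activity: 0.1 × 0.03 = 0.003.
The CYP3A4 pathway (15% of clearance) drops to 0.17× activity: 0.15 × 0.17 = 0.0255.
The CYP2E1 pathway (31% of clearance) falls to 0.39× activity: 0.31 × 0.39 = 0.1209.
The remaining 44% of clearance is unaffected.
CL_new/CL_old = 0.003 + 0.0255 + 0.1209 + 0.44 = 0.5894.
New steady-state concentration = 38.2 / 0.5894 = 64.8 mg/L (concentration scales inversely with clearance).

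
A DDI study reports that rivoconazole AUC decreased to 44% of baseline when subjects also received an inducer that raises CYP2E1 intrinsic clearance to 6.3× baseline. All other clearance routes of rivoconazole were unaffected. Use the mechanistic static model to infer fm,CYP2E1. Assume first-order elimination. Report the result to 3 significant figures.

CL'/CL = 1 / 0.440 = 2.273
6.3·fm + (1 − fm) = 2.273
fm = (2.273 − 1) / (6.3 − 1) = 0.240

0.240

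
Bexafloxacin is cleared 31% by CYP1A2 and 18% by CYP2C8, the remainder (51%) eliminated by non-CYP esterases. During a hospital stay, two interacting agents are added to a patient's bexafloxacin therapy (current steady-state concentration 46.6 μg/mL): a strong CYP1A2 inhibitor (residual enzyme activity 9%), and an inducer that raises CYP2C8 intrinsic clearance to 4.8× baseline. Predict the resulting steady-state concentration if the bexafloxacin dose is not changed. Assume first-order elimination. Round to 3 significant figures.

The CYP1A2 pathway (31% of clearance) falls to 0.09× activity: 0.31 × 0.09 = 0.0279.
The CYP2C8 pathway (18% of clearance) is boosted to 4.8× activity: 0.18 × 4.8 = 0.864.
Non-CYP routes (51%) are unchanged.
CL_new/CL_old = 0.0279 + 0.864 + 0.51 = 1.4019.
Dividing the baseline by the relative clearance: 46.6 / 1.4019 = 33.2 μg/mL.

33.2 μg/mL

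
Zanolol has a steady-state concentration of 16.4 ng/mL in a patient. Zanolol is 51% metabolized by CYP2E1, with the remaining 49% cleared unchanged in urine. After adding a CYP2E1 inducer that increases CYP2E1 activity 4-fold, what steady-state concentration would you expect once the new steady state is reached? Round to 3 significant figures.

The CYP2E1 pathway (51% of clearance) rises to 4× activity: 0.51 × 4 = 2.04.
Non-CYP routes (49%) are unchanged.
Relative clearance = 2.04 + 0.49 = 2.53.
New steady-state concentration = baseline ÷ relative clearance = 16.4 / 2.53 = 6.48 ng/mL.

6.48 ng/mL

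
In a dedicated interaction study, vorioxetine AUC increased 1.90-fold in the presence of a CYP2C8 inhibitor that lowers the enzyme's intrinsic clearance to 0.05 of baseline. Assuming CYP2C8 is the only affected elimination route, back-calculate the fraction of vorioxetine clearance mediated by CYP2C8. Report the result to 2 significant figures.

0.50

Let x = fm,CYP2C8. Because AUC ∝ 1/CL, relative clearance fell to 1/1.90 = 0.5263.
Only the CYP2C8 route changed, so 0.5263 = x·0.05 + (1 − x), giving x = 0.50.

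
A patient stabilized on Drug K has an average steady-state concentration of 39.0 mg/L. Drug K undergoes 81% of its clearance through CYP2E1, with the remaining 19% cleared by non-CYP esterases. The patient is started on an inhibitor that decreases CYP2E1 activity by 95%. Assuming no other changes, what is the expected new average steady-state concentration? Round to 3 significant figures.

The CYP2E1 pathway (81% of clearance) drops to 0.05× activity: 0.81 × 0.05 = 0.0405.
Non-CYP routes (19%) are unchanged.
Relative clearance = 0.0405 + 0.19 = 0.2305.
New average steady-state concentration = baseline ÷ relative clearance = 39.0 / 0.2305 = 169 mg/L.

169 mg/L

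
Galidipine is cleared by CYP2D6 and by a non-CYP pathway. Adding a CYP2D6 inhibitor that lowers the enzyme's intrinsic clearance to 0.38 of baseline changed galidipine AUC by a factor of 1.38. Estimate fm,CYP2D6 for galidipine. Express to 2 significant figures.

Call the CYP2D6 fraction fm. After the interaction, CL_new/CL_old = fm × 0.38 + (1 − fm).
AUC ratio = 1 / (new CL fraction), so new CL fraction = 1 / 1.38 = 0.7246.
fm × 0.38 + 1 − fm = 0.7246  ⇒  fm × (0.38 − 1) = −0.2754  ⇒  fm = 0.44.

0.44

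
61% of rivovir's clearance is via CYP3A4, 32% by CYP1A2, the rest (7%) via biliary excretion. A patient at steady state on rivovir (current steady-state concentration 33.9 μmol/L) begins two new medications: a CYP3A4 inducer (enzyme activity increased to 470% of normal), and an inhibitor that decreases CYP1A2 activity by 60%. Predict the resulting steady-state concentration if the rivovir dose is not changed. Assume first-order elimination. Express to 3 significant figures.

CYP3A4: 0.61 × 4.7 = 2.867
CYP1A2: 0.32 × 0.4 = 0.128
Other: 0.07 (unchanged)
CL_new/CL_old = 2.867 + 0.128 + 0.07 = 3.065.
New steady-state concentration = 33.9 / 3.065 = 11.1 μmol/L (concentration scales inversely with clearance).

11.1 μmol/L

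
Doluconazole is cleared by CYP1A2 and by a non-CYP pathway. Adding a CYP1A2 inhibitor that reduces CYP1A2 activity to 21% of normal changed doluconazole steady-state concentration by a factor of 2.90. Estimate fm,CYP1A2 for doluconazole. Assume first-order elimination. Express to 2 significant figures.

Let x = fm,CYP1A2. Because steady-state concentration ∝ 1/CL, relative clearance fell to 1/2.90 = 0.3448.
Only the CYP1A2 route changed, so 0.3448 = x·0.21 + (1 − x), giving x = 0.83.

0.83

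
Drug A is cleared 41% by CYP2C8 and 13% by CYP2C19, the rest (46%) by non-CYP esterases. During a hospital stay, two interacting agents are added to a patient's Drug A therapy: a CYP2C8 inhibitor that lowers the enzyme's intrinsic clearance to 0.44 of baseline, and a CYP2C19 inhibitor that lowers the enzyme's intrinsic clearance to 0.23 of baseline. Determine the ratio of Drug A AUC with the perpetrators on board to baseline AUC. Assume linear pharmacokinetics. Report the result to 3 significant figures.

The CYP2C8 pathway (41% of clearance) is reduced to 0.44× activity: 0.41 × 0.44 = 0.1804.
The CYP2C19 pathway (13% of clearance) falls to 0.23× activity: 0.13 × 0.23 = 0.0299.
The remaining 46% of clearance is unaffected.
Relative clearance = 0.1804 + 0.0299 + 0.46 = 0.6703.
Because AUC varies inversely with clearance, the combined effect is 1 / 0.6703 = 1.49.

1.49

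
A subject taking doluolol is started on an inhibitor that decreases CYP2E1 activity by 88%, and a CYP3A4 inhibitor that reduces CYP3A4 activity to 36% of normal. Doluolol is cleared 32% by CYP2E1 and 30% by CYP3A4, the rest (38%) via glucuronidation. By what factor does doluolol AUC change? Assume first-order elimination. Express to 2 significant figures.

CYP2E1: 0.32 × 0.12 = 0.0384
CYP3A4: 0.3 × 0.36 = 0.108
Other: 0.38 (unchanged)
CL_new/CL_old = 0.0384 + 0.108 + 0.38 = 0.5264.
Because AUC varies inversely with clearance, the combined effect is 1 / 0.5264 = 1.9.

1.9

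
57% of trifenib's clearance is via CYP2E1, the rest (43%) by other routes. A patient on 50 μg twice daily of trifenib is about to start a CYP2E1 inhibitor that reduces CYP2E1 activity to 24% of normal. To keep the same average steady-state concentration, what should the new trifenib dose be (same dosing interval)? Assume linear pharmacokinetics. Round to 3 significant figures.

The CYP2E1 pathway (57% of clearance) drops to 0.24× activity: 0.57 × 0.24 = 0.1368.
The remaining 43% of clearance is unaffected.
CL_new/CL_old = 0.1368 + 0.43 = 0.5668.
Exposure is unchanged when dose changes in proportion to clearance. New dose = 50 μg × 0.5668 = 28.3 μg.

28.3 μg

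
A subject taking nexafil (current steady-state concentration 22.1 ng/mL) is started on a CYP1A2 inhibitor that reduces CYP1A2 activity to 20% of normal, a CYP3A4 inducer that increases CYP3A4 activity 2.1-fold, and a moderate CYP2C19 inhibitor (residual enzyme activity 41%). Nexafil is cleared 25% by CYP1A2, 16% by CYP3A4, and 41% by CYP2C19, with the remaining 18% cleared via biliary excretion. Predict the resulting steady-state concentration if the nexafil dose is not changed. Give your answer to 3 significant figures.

The CYP1A2 pathway (25% of clearance) drops to 0.2× activity: 0.25 × 0.2 = 0.05.
The CYP3A4 pathway (16% of clearance) is boosted to 2.1× activity: 0.16 × 2.1 = 0.336.
The CYP2C19 pathway (41% of clearance) falls to 0.41× activity: 0.41 × 0.41 = 0.1681.
Non-CYP routes (18%) are unchanged.
CL_new/CL_old = 0.05 + 0.336 + 0.1681 + 0.18 = 0.7341.
Steady-state concentration ∝ 1/CL: new value = 22.1 / 0.7341 = 30.1 ng/mL.

30.1 ng/mL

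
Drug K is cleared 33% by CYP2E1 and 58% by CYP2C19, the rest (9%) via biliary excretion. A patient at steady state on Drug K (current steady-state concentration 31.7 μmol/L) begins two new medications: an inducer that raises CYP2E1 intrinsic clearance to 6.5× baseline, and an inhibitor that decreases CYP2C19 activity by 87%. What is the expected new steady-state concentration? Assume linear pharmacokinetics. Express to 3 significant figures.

13.7 μmol/L

The CYP2E1 pathway (33% of clearance) increases to 6.5× activity: 0.33 × 6.5 = 2.145.
The CYP2C19 pathway (58% of clearance) is reduced to 0.13× activity: 0.58 × 0.13 = 0.0754.
Non-CYP routes (9%) are unchanged.
Relative clearance = 2.145 + 0.0754 + 0.09 = 2.3104.
New steady-state concentration = 31.7 / 2.3104 = 13.7 μmol/L (concentration scales inversely with clearance).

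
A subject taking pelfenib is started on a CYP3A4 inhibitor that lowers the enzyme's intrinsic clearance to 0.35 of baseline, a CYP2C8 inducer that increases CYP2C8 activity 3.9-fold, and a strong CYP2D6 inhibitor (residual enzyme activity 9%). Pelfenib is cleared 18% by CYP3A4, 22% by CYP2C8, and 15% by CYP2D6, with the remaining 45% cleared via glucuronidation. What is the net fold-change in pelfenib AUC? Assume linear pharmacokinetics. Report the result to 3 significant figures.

0.722

The CYP3A4 pathway (18% of clearance) falls to 0.35× activity: 0.18 × 0.35 = 0.063.
The CYP2C8 pathway (22% of clearance) is boosted to 3.9× activity: 0.22 × 3.9 = 0.858.
The CYP2D6 pathway (15% of clearance) drops to 0.09× activity: 0.15 × 0.09 = 0.0135.
The remaining 45% of clearance is unaffected.
CL_new/CL_old = 0.063 + 0.858 + 0.0135 + 0.45 = 1.3845.
Net AUC ratio = 1 / 1.3845 = 0.722.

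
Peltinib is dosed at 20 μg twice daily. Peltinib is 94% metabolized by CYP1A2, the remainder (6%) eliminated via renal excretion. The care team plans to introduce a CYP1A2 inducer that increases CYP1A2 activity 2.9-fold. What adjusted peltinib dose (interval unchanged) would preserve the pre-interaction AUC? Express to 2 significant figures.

56 μg

The CYP1A2 pathway (94% of clearance) rises to 2.9× activity: 0.94 × 2.9 = 2.726.
Non-CYP routes (6%) are unchanged.
Relative clearance = 2.726 + 0.06 = 2.786.
Exposure is unchanged when dose changes in proportion to clearance. New dose = 20 μg × 2.786 = 56 μg.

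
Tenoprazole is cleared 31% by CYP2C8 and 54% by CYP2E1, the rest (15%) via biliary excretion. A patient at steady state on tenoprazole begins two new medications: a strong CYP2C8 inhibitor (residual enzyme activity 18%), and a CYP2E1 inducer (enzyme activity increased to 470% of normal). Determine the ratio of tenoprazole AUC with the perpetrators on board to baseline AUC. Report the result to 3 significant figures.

0.364

The CYP2C8 pathway (31% of clearance) drops to 0.18× activity: 0.31 × 0.18 = 0.0558.
The CYP2E1 pathway (54% of clearance) is boosted to 4.7× activity: 0.54 × 4.7 = 2.538.
Non-CYP routes (15%) are unchanged.
Relative clearance = 0.0558 + 2.538 + 0.15 = 2.7438.
Because AUC varies inversely with clearance, the combined effect is 1 / 2.7438 = 0.364.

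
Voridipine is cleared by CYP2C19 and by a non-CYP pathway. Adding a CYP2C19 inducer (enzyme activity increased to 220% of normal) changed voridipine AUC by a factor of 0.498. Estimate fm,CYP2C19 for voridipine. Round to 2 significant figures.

Let fm be the CYP2C19 fraction. New clearance relative to baseline = fm × 2.2 + (1 − fm).
AUC ratio = 1 / (new CL fraction), so new CL fraction = 1 / 0.498 = 2.008.
fm × 2.2 + 1 − fm = 2.008  ⇒  fm × (2.2 − 1) = 1.008  ⇒  fm = 0.84.

0.84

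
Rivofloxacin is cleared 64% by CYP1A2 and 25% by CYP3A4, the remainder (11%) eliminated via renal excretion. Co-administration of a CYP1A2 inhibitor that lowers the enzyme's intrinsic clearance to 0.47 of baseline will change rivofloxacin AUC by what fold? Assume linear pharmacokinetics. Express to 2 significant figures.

CYP1A2: 0.64 × 0.47 = 0.3008
CYP3A4: 0.25 (unchanged)
Other: 0.11 (unchanged)
Relative clearance = 0.3008 + 0.25 + 0.11 = 0.6608.
AUC ratio = CL_old/CL_new = 1 / 0.6608 = 1.5.

1.5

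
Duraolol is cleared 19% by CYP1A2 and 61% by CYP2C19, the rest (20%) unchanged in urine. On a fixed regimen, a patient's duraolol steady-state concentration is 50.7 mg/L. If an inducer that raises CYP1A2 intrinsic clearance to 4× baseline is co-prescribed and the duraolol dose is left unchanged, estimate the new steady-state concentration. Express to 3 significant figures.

CYP1A2: 0.19 × 4 = 0.76
CYP2C19: 0.61 (unchanged)
Other: 0.2 (unchanged)
Relative clearance = 0.76 + 0.61 + 0.2 = 1.57.
With dosing unchanged, steady-state concentration scales as 1/CL: 50.7 / 1.57 = 32.3 mg/L.

32.3 mg/L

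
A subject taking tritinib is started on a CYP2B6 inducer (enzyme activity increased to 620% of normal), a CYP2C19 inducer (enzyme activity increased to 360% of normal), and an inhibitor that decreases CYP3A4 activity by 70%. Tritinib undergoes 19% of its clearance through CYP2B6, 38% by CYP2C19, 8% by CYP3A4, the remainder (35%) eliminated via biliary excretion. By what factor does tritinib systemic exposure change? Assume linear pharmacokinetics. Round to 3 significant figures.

CYP2B6: 0.19 × 6.2 = 1.178
CYP2C19: 0.38 × 3.6 = 1.368
CYP3A4: 0.08 × 0.3 = 0.024
Other: 0.35 (unchanged)
Relative clearance = 1.178 + 1.368 + 0.024 + 0.35 = 2.92.
Because systemic exposure varies inversely with clearance, the combined effect is 1 / 2.92 = 0.342.

0.342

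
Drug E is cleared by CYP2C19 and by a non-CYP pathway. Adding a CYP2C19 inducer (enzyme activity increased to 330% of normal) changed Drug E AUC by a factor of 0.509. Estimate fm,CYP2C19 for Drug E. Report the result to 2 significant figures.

CL'/CL = 1 / 0.509 = 1.965
3.3·fm + (1 − fm) = 1.965
fm = (1.965 − 1) / (3.3 − 1) = 0.42

0.42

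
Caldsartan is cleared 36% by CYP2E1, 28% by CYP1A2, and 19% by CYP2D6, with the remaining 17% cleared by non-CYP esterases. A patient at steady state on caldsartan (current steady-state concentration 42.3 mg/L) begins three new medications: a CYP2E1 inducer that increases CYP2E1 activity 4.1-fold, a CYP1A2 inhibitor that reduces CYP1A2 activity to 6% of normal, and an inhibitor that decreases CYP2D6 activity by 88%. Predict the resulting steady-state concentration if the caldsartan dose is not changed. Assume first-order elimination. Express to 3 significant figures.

25.1 mg/L

The CYP2E1 pathway (36% of clearance) increases to 4.1× activity: 0.36 × 4.1 = 1.476.
The CYP1A2 pathway (28% of clearance) falls to 0.06× activity: 0.28 × 0.06 = 0.0168.
The CYP2D6 pathway (19% of clearance) falls to 0.12× activity: 0.19 × 0.12 = 0.0228.
Non-CYP routes (17%) are unchanged.
CL_new/CL_old = 1.476 + 0.0168 + 0.0228 + 0.17 = 1.6856.
Steady-state concentration ∝ 1/CL: new value = 42.3 / 1.6856 = 25.1 mg/L.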